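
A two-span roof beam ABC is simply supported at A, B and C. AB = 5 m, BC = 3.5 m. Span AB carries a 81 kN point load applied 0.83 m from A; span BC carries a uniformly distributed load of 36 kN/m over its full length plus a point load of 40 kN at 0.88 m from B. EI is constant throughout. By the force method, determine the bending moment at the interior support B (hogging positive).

M_B = 51.41 kN·m

Release continuity at B by inserting a hinge; the redundant is the internal moment M_B. The primary structure is two simply-supported spans AB and BC.
Discontinuity in slope at B on the released structure — sum the simple-span end rotations:
  span AB: point load 81 at a = 0.83: Pab(L + a)/(6LEI) = 54.48/EI
  span BC: UDL 36: wL³/(24EI) = 64.31/EI
  span BC: point load 40 at a = 0.88: Pab(L + b)/(6LEI) = 26.88/EI
  relative rotation θ_0 = (54.48 + 91.19)/EI = 145.7/EI
A unit hogging moment at B produces rotation L₁/(3EI) + L₂/(3EI) = 2.833/EI.
Compatibility: M_B·(L₁+L₂)/(3EI) = θ_0, giving M_B = 51.41 kN·m (hogging).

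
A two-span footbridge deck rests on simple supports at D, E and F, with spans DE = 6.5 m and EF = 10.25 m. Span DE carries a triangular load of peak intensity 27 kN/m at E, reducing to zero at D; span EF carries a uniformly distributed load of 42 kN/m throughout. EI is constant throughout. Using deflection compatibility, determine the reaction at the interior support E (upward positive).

Release continuity at E by inserting a hinge; the redundant is the internal moment M_E. The primary structure is two simply-supported spans DE and EF.
Discontinuity in slope at E on the released structure — sum the simple-span end rotations:
  span DE: triangular load, peak 27: w₀L³/(45EI) = 164.8/EI
  span EF: UDL 42: wL³/(24EI) = 1885/EI
  relative rotation θ_0 = (164.8 + 1885)/EI = 2049/EI
A unit hogging moment at E produces rotation L₁/(3EI) + L₂/(3EI) = 5.583/EI.
Slope continuity at E: θ_0 = M_E·5.583/EI, so M_E = 2049/5.583 = 367 kN·m (hogging).
Span DE, ΣM about D with M_E applied at E: R_E^{DE}·6.5 = 380.2 + 367, so R_E^{DE} = 115 kN and R_D = 87.75 − 115 = -27.22 kN.
Span EF, ΣM about F: R_E^{EF}·10.25 = 2206 + 367, so R_E^{EF} = 251.1 kN and R_F = 430.5 − 251.1 = 179.4 kN.
R_E = 115 + 251.1 = 366 kN.

R_E = 366 kN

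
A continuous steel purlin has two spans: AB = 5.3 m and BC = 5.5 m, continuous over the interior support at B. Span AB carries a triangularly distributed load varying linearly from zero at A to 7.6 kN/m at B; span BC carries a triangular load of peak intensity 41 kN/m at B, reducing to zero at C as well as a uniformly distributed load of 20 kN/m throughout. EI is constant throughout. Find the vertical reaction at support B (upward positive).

R_B = 176.1 kN

Release continuity at B by inserting a hinge; the redundant is the internal moment M_B. The primary structure is two simply-supported spans AB and BC.
Discontinuity in slope at B on the released structure — sum the simple-span end rotations:
  span AB: triangular load, peak 7.6: w₀L³/(45EI) = 25.14/EI
  span BC: triangular load, peak 41: w₀L³/(45EI) = 151.6/EI
  span BC: UDL 20: wL³/(24EI) = 138.6/EI
  relative rotation θ_0 = (25.14 + 290.2)/EI = 315.4/EI
A unit hogging moment at B produces rotation L₁/(3EI) + L₂/(3EI) = 3.6/EI.
Slope continuity at B: θ_0 = M_B·3.6/EI, so M_B = 315.4/3.6 = 87.6 kN·m (hogging).
Span AB, ΣM about A with M_B applied at B: R_B^{AB}·5.3 = 71.16 + 87.6, so R_B^{AB} = 29.96 kN and R_A = 20.14 − 29.96 = -9.816 kN.
Span BC, ΣM about C: R_B^{BC}·5.5 = 715.9 + 87.6, so R_B^{BC} = 146.1 kN and R_C = 222.8 − 146.1 = 76.66 kN.
R_B = 29.96 + 146.1 = 176.1 kN.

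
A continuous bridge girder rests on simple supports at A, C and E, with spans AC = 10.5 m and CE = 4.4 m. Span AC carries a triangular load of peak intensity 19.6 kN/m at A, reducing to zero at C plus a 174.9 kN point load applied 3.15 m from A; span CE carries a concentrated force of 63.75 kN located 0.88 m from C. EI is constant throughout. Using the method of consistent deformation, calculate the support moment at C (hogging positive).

Insert a hinge at C; M_C is the redundant, and each span becomes simply supported.
Rotations at C on the released spans (each span's end-slope, ×1/EI):
  span AC: triangular load, peak 19.6: 7w₀L³/(360EI) = 441.2/EI
  span AC: point load 174.9 at a = 3.15: Pab(L + a)/(6LEI) = 877.4/EI
  span CE: point load 63.75 at a = 0.88: Pab(L + b)/(6LEI) = 59.24/EI
  relative rotation θ_0 = (1319 + 59.24)/EI = 1378/EI
A unit hogging moment at C produces rotation L₁/(3EI) + L₂/(3EI) = 4.967/EI.
Compatibility: M_C·(L₁+L₂)/(3EI) = θ_0, giving M_C = 277.4 kN·m (hogging).

M_C = 277.4 kN·m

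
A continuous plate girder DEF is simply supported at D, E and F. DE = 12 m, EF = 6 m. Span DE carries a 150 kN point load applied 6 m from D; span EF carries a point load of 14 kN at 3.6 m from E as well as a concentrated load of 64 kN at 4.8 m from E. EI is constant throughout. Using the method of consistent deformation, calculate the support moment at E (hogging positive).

Take M_E as the redundant. Released structure: two simple spans DE and EF with a hinge at E.
Discontinuity in slope at E on the released structure — sum the simple-span end rotations:
  span DE: point load 150 at a = 6: Pab(L + a)/(6LEI) = 1350/EI
  span EF: point load 14 at a = 3.6: Pab(L + b)/(6LEI) = 28.22/EI
  span EF: point load 64 at a = 4.8: Pab(L + b)/(6LEI) = 73.73/EI
  relative rotation θ_0 = (1350 + 102)/EI = 1452/EI
A unit hogging moment at E produces rotation L₁/(3EI) + L₂/(3EI) = 6/EI.
Slope continuity at E: θ_0 = M_E·6/EI, so M_E = 1452/6 = 242 kN·m (hogging).

M_E = 242 kN·m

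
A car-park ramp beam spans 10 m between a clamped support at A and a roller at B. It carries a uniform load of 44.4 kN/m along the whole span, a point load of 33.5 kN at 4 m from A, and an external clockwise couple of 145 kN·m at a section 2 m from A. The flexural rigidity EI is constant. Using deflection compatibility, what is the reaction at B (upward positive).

Release the roller at B. Primary structure: cantilever fixed at A.
Downward deflection at the released point B due to the loads:
  UDL 44.4: wL⁴/(8EI) = 55500/EI
  point load 33.5 at a = 4: Pa²(3L − a)/(6EI) = 2323/EI
  clockwise couple 145 at a = 2: M₀a(2L − a)/(2EI) = 2610/EI
  δ_0 = 60433/EI
Tip deflection under a unit load at B: L³/(3EI) = 333.3/EI.
The prop prevents deflection at B: R_B = δ_0/δ_{BB} = 60433/333.3 = 181.3 kN.

R_B = 181.3 kN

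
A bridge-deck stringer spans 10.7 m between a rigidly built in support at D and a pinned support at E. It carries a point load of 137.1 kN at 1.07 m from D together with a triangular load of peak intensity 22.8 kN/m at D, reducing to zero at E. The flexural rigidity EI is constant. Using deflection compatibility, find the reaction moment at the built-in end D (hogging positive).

Take the reaction at E as the redundant and release it; the primary structure is a cantilever fixed at D.
Primary-structure tip deflection at E by superposition:
  point load 137.1 at a = 1.07: Pa²(3L − a)/(6EI) = 811.8/EI
  triangular load, peak 22.8 at the fixed end: w₀L⁴/(30EI) = 9962/EI
  δ_0 = 10774/EI
Tip deflection under a unit load at E: L³/(3EI) = 408.3/EI.
The prop prevents deflection at E: R_E = δ_0/δ_{EE} = 10774/408.3 = 26.38 kN.
Moment equilibrium about D: M_D = Σ(load moments about D) − R_E·L = 581.8 − 26.38×10.7 = 299.5 kN·m.

M_D = 299.5 kN·m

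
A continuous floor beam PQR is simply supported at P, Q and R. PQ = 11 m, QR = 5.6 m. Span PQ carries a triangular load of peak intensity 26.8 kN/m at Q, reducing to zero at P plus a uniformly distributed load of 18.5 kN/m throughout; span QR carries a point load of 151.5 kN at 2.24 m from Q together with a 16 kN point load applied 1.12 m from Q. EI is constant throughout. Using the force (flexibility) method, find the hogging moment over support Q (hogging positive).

Take M_Q as the redundant. Released structure: two simple spans PQ and QR with a hinge at Q.
Discontinuity in slope at Q on the released structure — sum the simple-span end rotations:
  span PQ: triangular load, peak 26.8: w₀L³/(45EI) = 792.7/EI
  span PQ: UDL 18.5: wL³/(24EI) = 1026/EI
  span QR: point load 151.5 at a = 2.24: Pab(L + b)/(6LEI) = 304.1/EI
  span QR: point load 16 at a = 1.12: Pab(L + b)/(6LEI) = 24.08/EI
  relative rotation θ_0 = (1819 + 328.2)/EI = 2147/EI
A unit hogging moment at Q produces rotation L₁/(3EI) + L₂/(3EI) = 5.533/EI.
Compatibility: M_Q·(L₁+L₂)/(3EI) = θ_0, giving M_Q = 388 kN·m (hogging).

M_Q = 388 kN·m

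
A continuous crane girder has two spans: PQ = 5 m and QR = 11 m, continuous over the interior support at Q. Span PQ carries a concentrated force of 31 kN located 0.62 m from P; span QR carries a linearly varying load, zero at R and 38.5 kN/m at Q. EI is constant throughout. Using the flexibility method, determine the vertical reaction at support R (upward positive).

R_R = 50.9 kN

Release continuity at Q by inserting a hinge; the redundant is the internal moment M_Q. The primary structure is two simply-supported spans PQ and QR.
Rotations at Q on the released spans (each span's end-slope, ×1/EI):
  span PQ: point load 31 at a = 0.62: Pab(L + a)/(6LEI) = 15.77/EI
  span QR: triangular load, peak 38.5: w₀L³/(45EI) = 1139/EI
  relative rotation θ_0 = (15.77 + 1139)/EI = 1155/EI
A unit hogging moment at Q produces rotation L₁/(3EI) + L₂/(3EI) = 5.333/EI.
Compatibility: M_Q·(L₁+L₂)/(3EI) = θ_0, giving M_Q = 216.5 kN·m (hogging).
Span QR, ΣM about R: R_Q^{QR}·11 = 1553 + 216.5, so R_Q^{QR} = 160.8 kN and R_R = 211.8 − 160.8 = 50.9 kN.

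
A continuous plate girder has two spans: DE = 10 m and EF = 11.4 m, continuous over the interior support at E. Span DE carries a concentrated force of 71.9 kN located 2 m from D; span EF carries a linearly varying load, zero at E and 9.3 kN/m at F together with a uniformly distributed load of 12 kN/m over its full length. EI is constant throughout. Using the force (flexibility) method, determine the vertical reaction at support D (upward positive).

Release continuity at E by inserting a hinge; the redundant is the internal moment M_E. The primary structure is two simply-supported spans DE and EF.
Discontinuity in slope at E on the released structure — sum the simple-span end rotations:
  span DE: point load 71.9 at a = 2: Pab(L + a)/(6LEI) = 230.1/EI
  span EF: triangular load, peak 9.3: 7w₀L³/(360EI) = 267.9/EI
  span EF: UDL 12: wL³/(24EI) = 740.8/EI
  relative rotation θ_0 = (230.1 + 1009)/EI = 1239/EI
A unit hogging moment at E produces rotation L₁/(3EI) + L₂/(3EI) = 7.133/EI.
Compatibility: M_E·(L₁+L₂)/(3EI) = θ_0, giving M_E = 173.7 kN·m (hogging).
Span DE, ΣM about D with M_E applied at E: R_E^{DE}·10 = 143.8 + 173.7, so R_E^{DE} = 31.75 kN and R_D = 71.9 − 31.75 = 40.15 kN.

R_D = 40.15 kN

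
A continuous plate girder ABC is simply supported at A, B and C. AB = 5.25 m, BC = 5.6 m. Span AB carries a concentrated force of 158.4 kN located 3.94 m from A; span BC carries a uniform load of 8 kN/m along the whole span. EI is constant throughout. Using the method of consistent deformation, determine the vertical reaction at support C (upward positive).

R_C = 7.733 kN

Release continuity at B by inserting a hinge; the redundant is the internal moment M_B. The primary structure is two simply-supported spans AB and BC.
End slopes at the hinge B, treating each span as simply supported:
  span AB: point load 158.4 at a = 3.94: Pab(L + a)/(6LEI) = 238.5/EI
  span BC: UDL 8: wL³/(24EI) = 58.54/EI
  relative rotation θ_0 = (238.5 + 58.54)/EI = 297.1/EI
A unit hogging moment at B produces rotation L₁/(3EI) + L₂/(3EI) = 3.617/EI.
Compatibility: M_B·(L₁+L₂)/(3EI) = θ_0, giving M_B = 82.14 kN·m (hogging).
Span BC, ΣM about C: R_B^{BC}·5.6 = 125.4 + 82.14, so R_B^{BC} = 37.07 kN and R_C = 44.8 − 37.07 = 7.733 kN.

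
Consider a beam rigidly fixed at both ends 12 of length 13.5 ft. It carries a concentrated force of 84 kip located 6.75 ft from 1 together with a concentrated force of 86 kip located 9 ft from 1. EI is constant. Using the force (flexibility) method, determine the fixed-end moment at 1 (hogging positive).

Take the two fixed-end moments M_1, M_2 as redundants; the released structure is the simple span 12.
Simple-span end rotations at 1 and 2 under the given loads:
  at 1: point load 84 at a = 6.75: Pab(L + b)/(6LEI) = 956.8/EI
  at 2: point load 84 at a = 6.75: Pab(L + a)/(6LEI) = 956.8/EI
  at 1: point load 86 at a = 9: Pab(L + b)/(6LEI) = 774/EI
  at 2: point load 86 at a = 9: Pab(L + a)/(6LEI) = 967.5/EI
  θ_10 = 1731/EI,  θ_20 = 1924/EI
Flexibility coefficients: a unit moment at one end gives L/(3EI) there and L/(6EI) at the far end, so f₁₁ = f₂₂ = 4.5/EI and f₁₂ = f₂₁ = 2.25/EI.
Compatibility — zero rotation at each built-in end:
  4.5 M_1 + 2.25 M_2 = 1731
  2.25 M_1 + 4.5 M_2 = 1924
Solving the pair gives M_1 = 227.8 kip·ft and M_2 = 313.8 kip·ft (hogging).

M_1 = 227.8 kip·ft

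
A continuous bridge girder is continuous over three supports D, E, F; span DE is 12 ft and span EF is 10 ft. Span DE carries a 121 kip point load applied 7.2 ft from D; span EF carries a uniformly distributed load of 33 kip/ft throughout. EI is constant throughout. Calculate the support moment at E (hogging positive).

M_E = 339.6 kip·ft

Release continuity at E by inserting a hinge; the redundant is the internal moment M_E. The primary structure is two simply-supported spans DE and EF.
End slopes at the hinge E, treating each span as simply supported:
  span DE: point load 121 at a = 7.2: Pab(L + a)/(6LEI) = 1115/EI
  span EF: UDL 33: wL³/(24EI) = 1375/EI
  relative rotation θ_0 = (1115 + 1375)/EI = 2490/EI
A unit hogging moment at E produces rotation L₁/(3EI) + L₂/(3EI) = 7.333/EI.
Compatibility: M_E·(L₁+L₂)/(3EI) = θ_0, giving M_E = 339.6 kip·ft (hogging).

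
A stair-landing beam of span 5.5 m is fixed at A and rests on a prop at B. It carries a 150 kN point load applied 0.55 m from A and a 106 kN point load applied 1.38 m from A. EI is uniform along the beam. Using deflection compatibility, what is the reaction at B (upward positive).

R_B = 11.35 kN

Release the roller at B. Primary structure: cantilever fixed at A.
Deflection at B on the released cantilever, summing each load's contribution:
  point load 150 at a = 0.55: Pa²(3L − a)/(6EI) = 120.6/EI
  point load 106 at a = 1.38: Pa²(3L − a)/(6EI) = 508.7/EI
  δ_0 = 629.3/EI
Tip deflection under a unit load at B: L³/(3EI) = 55.46/EI.
Compatibility at B: δ_0 − R_B·δ_{BB} = 0, so R_B = 629.3/55.46 = 11.35 kN.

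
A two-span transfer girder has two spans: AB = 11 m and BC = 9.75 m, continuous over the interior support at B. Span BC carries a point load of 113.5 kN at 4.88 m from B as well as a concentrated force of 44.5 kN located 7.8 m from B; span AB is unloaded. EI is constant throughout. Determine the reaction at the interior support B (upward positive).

R_B = 88.23 kN

Insert a hinge at B; M_B is the redundant, and each span becomes simply supported.
End slopes at the hinge B, treating each span as simply supported:
  span BC: point load 113.5 at a = 4.88: Pab(L + b)/(6LEI) = 674.1/EI
  span BC: point load 44.5 at a = 7.8: Pab(L + b)/(6LEI) = 135.4/EI
  relative rotation θ_0 = (0 + 809.5)/EI = 809.5/EI
A unit hogging moment at B produces rotation L₁/(3EI) + L₂/(3EI) = 6.917/EI.
Slope continuity at B: θ_0 = M_B·6.917/EI, so M_B = 809.5/6.917 = 117 kN·m (hogging).
Span AB, ΣM about A with M_B applied at B: R_B^{AB}·11 = 0 + 117, so R_B^{AB} = 10.64 kN and R_A = 0 − 10.64 = -10.64 kN.
Span BC, ΣM about C: R_B^{BC}·9.75 = 639.5 + 117, so R_B^{BC} = 77.6 kN and R_C = 158 − 77.6 = 80.4 kN.
R_B = 10.64 + 77.6 = 88.23 kN.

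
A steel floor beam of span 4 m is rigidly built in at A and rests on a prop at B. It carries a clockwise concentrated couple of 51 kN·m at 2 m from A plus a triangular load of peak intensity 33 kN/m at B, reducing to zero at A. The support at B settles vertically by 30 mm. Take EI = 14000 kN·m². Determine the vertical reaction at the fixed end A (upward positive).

R_A = 35.04 kN

Remove the prop at B; the released (primary) structure is a cantilever built in at A.
Primary-structure tip deflection at B by superposition:
  clockwise couple 51 at a = 2: M₀a(2L − a)/(2EI) = 306/EI
  triangular load, peak 33 at the free end: 11w₀L⁴/(120EI) = 774.4/EI
  δ_0 = 1080/EI
Flexibility coefficient — unit upward force at B: δ_{BB} = L³/(3EI) = 21.33/EI.
With EI = 14000 kN·m²: δ_0 = 0.077171 m and δ_{BB} = 0.001524 m/kN.
Compatibility — the beam at B must follow the support down by 0.03 m: δ_0 − R_B·δ_{BB} = 0.03, so R_B = (0.077171 − 0.03)/0.001524 = 30.96 kN.
Vertical equilibrium: R_A = ΣP − R_B = 66 − 30.96 = 35.04 kN.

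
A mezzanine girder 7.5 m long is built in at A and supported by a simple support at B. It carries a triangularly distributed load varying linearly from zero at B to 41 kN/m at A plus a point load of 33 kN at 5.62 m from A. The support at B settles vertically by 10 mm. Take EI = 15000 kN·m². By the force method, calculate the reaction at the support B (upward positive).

R_B = 50.54 kN

Take the reaction at B as the redundant and release it; the primary structure is a cantilever fixed at A.
Primary-structure tip deflection at B by superposition:
  triangular load, peak 41 at the fixed end: w₀L⁴/(30EI) = 4324/EI
  point load 33 at a = 5.62: Pa²(3L − a)/(6EI) = 2932/EI
  δ_0 = 7257/EI
Flexibility coefficient — unit upward force at B: δ_{BB} = L³/(3EI) = 140.6/EI.
With EI = 15000 kN·m²: δ_0 = 0.48377 m and δ_{BB} = 0.009375 m/kN.
Compatibility — the beam at B must follow the support down by 0.01 m: δ_0 − R_B·δ_{BB} = 0.01, so R_B = (0.48377 − 0.01)/0.009375 = 50.54 kN.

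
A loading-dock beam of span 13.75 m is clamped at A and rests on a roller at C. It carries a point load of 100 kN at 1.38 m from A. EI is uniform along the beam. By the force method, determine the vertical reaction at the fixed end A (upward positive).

R_A = 98.54 kN

Take the reaction at C as the redundant and release it; the primary structure is a cantilever fixed at A.
Free-end deflection of the primary structure under the applied loading (downward +):
  point load 100 at a = 1.38: Pa²(3L − a)/(6EI) = 1265/EI
Tip deflection under a unit load at C: L³/(3EI) = 866.5/EI.
Compatibility at C: δ_0 − R_C·δ_{CC} = 0, so R_C = 1265/866.5 = 1.46 kN.
Vertical equilibrium: R_A = ΣP − R_C = 100 − 1.46 = 98.54 kN.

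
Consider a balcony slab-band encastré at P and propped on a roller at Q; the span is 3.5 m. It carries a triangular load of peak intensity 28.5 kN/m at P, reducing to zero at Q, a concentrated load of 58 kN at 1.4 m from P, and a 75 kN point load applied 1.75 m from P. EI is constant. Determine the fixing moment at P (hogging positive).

Choose R_Q as the redundant. The primary structure is the cantilever fixed at P.
Primary-structure tip deflection at Q by superposition:
  triangular load, peak 28.5 at the fixed end: w₀L⁴/(30EI) = 142.6/EI
  point load 58 at a = 1.4: Pa²(3L − a)/(6EI) = 172.4/EI
  point load 75 at a = 1.75: Pa²(3L − a)/(6EI) = 335/EI
  δ_0 = 649.9/EI
Flexibility coefficient — unit upward force at Q: δ_{QQ} = L³/(3EI) = 14.29/EI.
Compatibility at Q: δ_0 − R_Q·δ_{QQ} = 0, so R_Q = 649.9/14.29 = 45.48 kN.
Moment equilibrium about P: M_P = Σ(load moments about P) − R_Q·L = 270.6 − 45.48×3.5 = 111.5 kN·m.

M_P = 111.5 kN·m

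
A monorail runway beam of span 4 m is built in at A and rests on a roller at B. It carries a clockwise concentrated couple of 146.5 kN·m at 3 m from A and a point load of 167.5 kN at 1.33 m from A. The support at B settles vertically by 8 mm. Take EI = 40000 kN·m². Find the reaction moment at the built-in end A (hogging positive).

Remove the prop at B; the released (primary) structure is a cantilever built in at A.
Free-end deflection of the primary structure under the applied loading (downward +):
  clockwise couple 146.5 at a = 3: M₀a(2L − a)/(2EI) = 1099/EI
  point load 167.5 at a = 1.33: Pa²(3L − a)/(6EI) = 526.9/EI
  δ_0 = 1626/EI
Flexibility coefficient — unit upward force at B: δ_{BB} = L³/(3EI) = 21.33/EI.
With EI = 40000 kN·m²: δ_0 = 0.040641 m and δ_{BB} = 0.000533 m/kN.
Compatibility — the beam at B must follow the support down by 0.008 m: δ_0 − R_B·δ_{BB} = 0.008, so R_B = (0.040641 − 0.008)/0.000533 = 61.2 kN.
Moment equilibrium about A: M_A = Σ(load moments about A) − R_B·L = 369.3 − 61.2×4 = 124.5 kN·m.

M_A = 124.5 kN·m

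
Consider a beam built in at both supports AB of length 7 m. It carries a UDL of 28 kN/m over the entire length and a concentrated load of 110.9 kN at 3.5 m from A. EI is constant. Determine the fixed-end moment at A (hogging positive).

M_A = 211.4 kN·m

Release both end moments; the primary structure is a simply-supported span AB with redundants M_A and M_B.
End rotations of the released simple span under the applied load (×1/EI):
  at A: UDL 28: wL³/(24EI) = 400.2/EI
  at B: UDL 28: wL³/(24EI) = 400.2/EI
  at A: point load 110.9 at a = 3.5: Pab(L + b)/(6LEI) = 339.6/EI
  at B: point load 110.9 at a = 3.5: Pab(L + a)/(6LEI) = 339.6/EI
  θ_A0 = 739.8/EI,  θ_B0 = 739.8/EI
Flexibility coefficients: a unit moment at one end gives L/(3EI) there and L/(6EI) at the far end, so f₁₁ = f₂₂ = 2.333/EI and f₁₂ = f₂₁ = 1.167/EI.
Compatibility — zero rotation at each built-in end:
  2.333 M_A + 1.167 M_B = 739.8
  1.167 M_A + 2.333 M_B = 739.8
Solving the pair gives M_A = 211.4 kN·m and M_B = 211.4 kN·m (hogging).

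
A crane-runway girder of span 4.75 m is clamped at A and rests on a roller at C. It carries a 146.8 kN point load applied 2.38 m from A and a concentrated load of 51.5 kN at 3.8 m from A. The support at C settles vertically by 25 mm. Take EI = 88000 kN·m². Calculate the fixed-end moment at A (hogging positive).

M_A = 446.7 kN·m

Take the reaction at C as the redundant and release it; the primary structure is a cantilever fixed at A.
Free-end deflection of the primary structure under the applied loading (downward +):
  point load 146.8 at a = 2.38: Pa²(3L − a)/(6EI) = 1645/EI
  point load 51.5 at a = 3.8: Pa²(3L − a)/(6EI) = 1295/EI
  δ_0 = 2940/EI
Tip deflection under a unit load at C: L³/(3EI) = 35.72/EI.
With EI = 88000 kN·m²: δ_0 = 0.033412 m and δ_{CC} = 0.000406 m/kN.
Compatibility — the beam at C must follow the support down by 0.025 m: δ_0 − R_C·δ_{CC} = 0.025, so R_C = (0.033412 − 0.025)/0.000406 = 20.72 kN.
Moment equilibrium about A: M_A = Σ(load moments about A) − R_C·L = 545.1 − 20.72×4.75 = 446.7 kN·m.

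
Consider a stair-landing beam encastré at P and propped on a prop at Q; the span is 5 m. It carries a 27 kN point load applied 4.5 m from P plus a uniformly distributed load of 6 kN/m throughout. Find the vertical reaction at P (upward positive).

R_P = 22.79 kN

Release the roller at Q. Primary structure: cantilever fixed at P.
Downward deflection at the released point Q due to the loads:
  point load 27 at a = 4.5: Pa²(3L − a)/(6EI) = 956.8/EI
  UDL 6: wL⁴/(8EI) = 468.8/EI
  δ_0 = 1426/EI
Flexibility coefficient — unit upward force at Q: δ_{QQ} = L³/(3EI) = 41.67/EI.
Compatibility at Q: δ_0 − R_Q·δ_{QQ} = 0, so R_Q = 1426/41.67 = 34.21 kN.
Vertical equilibrium: R_P = ΣP − R_Q = 57 − 34.21 = 22.79 kN.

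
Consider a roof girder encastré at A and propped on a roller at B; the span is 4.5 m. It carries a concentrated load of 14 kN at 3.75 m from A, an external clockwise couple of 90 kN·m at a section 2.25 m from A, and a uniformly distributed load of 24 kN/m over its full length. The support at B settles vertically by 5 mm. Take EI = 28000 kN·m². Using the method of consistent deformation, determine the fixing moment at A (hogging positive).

Release the roller at B. Primary structure: cantilever fixed at A.
Primary-structure tip deflection at B by superposition:
  point load 14 at a = 3.75: Pa²(3L − a)/(6EI) = 319.9/EI
  clockwise couple 90 at a = 2.25: M₀a(2L − a)/(2EI) = 683.4/EI
  UDL 24: wL⁴/(8EI) = 1230/EI
  δ_0 = 2234/EI
Tip deflection under a unit load at B: L³/(3EI) = 30.38/EI.
With EI = 28000 kN·m²: δ_0 = 0.07977 m and δ_{BB} = 0.001085 m/kN.
Compatibility — the beam at B must follow the support down by 0.005 m: δ_0 − R_B·δ_{BB} = 0.005, so R_B = (0.07977 − 0.005)/0.001085 = 68.92 kN.
Moment equilibrium about A: M_A = Σ(load moments about A) − R_B·L = 385.5 − 68.92×4.5 = 75.34 kN·m.

M_A = 75.34 kN·m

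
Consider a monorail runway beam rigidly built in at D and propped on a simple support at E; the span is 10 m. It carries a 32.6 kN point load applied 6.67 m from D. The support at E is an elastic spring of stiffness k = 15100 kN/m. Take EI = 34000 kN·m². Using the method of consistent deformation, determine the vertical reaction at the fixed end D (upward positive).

Take the reaction at E as the redundant and release it; the primary structure is a cantilever fixed at D.
Primary-structure tip deflection at E by superposition:
  point load 32.6 at a = 6.67: Pa²(3L − a)/(6EI) = 5639/EI
Tip deflection under a unit load at E: L³/(3EI) = 333.3/EI.
With EI = 34000 kN·m²: δ_0 = 0.16586 m and δ_{EE} = 0.009804 m/kN.
Compatibility — the spring shortens by R_E/k under the reaction it provides: δ_0 − R_E·δ_{EE} = R_E/k. With 1/k = 0.000066 m/kN, R_E = δ_0 / (δ_{EE} + 1/k) = 0.16586 / (0.009804 + 0.000066) = 16.8 kN.
Vertical equilibrium: R_D = ΣP − R_E = 32.6 − 16.8 = 15.8 kN.

R_D = 15.8 kN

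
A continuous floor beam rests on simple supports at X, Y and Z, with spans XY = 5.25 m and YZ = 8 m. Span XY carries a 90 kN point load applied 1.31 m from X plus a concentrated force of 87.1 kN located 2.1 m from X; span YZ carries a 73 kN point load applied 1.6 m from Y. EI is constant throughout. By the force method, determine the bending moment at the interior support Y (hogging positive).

Take M_Y as the redundant. Released structure: two simple spans XY and YZ with a hinge at Y.
End slopes at the hinge Y, treating each span as simply supported:
  span XY: point load 90 at a = 1.31: Pab(L + a)/(6LEI) = 96.74/EI
  span XY: point load 87.1 at a = 2.1: Pab(L + a)/(6LEI) = 134.4/EI
  span YZ: point load 73 at a = 1.6: Pab(L + b)/(6LEI) = 224.3/EI
  relative rotation θ_0 = (231.2 + 224.3)/EI = 455.4/EI
A unit hogging moment at Y produces rotation L₁/(3EI) + L₂/(3EI) = 4.417/EI.
Slope continuity at Y: θ_0 = M_Y·4.417/EI, so M_Y = 455.4/4.417 = 103.1 kN·m (hogging).

M_Y = 103.1 kN·m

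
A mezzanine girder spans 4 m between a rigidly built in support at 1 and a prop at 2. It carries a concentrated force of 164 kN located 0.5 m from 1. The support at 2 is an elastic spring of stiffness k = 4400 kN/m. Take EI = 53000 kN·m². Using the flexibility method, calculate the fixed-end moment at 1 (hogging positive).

Release the roller at 2. Primary structure: cantilever fixed at 1.
Free-end deflection of the primary structure under the applied loading (downward +):
  point load 164 at a = 0.5: Pa²(3L − a)/(6EI) = 78.58/EI
Tip deflection under a unit load at 2: L³/(3EI) = 21.33/EI.
With EI = 53000 kN·m²: δ_0 = 0.001483 m and δ_{22} = 0.000403 m/kN.
Compatibility — the spring shortens by R_2/k under the reaction it provides: δ_0 − R_2·δ_{22} = R_2/k. With 1/k = 0.000227 m/kN, R_2 = δ_0 / (δ_{22} + 1/k) = 0.001483 / (0.000403 + 0.000227) = 2.354 kN.
Moment equilibrium about 1: M_1 = Σ(load moments about 1) − R_2·L = 82 − 2.354×4 = 72.58 kN·m.

M_1 = 72.58 kN·m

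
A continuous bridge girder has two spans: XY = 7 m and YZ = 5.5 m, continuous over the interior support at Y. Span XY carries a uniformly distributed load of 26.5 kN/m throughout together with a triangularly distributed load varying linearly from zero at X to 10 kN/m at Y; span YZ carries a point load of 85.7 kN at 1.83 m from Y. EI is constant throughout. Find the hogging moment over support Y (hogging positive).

Release continuity at Y by inserting a hinge; the redundant is the internal moment M_Y. The primary structure is two simply-supported spans XY and YZ.
Rotations at Y on the released spans (each span's end-slope, ×1/EI):
  span XY: UDL 26.5: wL³/(24EI) = 378.7/EI
  span XY: triangular load, peak 10: w₀L³/(45EI) = 76.22/EI
  span YZ: point load 85.7 at a = 1.83: Pab(L + b)/(6LEI) = 159.9/EI
  relative rotation θ_0 = (455 + 159.9)/EI = 614.9/EI
A unit hogging moment at Y produces rotation L₁/(3EI) + L₂/(3EI) = 4.167/EI.
Slope continuity at Y: θ_0 = M_Y·4.167/EI, so M_Y = 614.9/4.167 = 147.6 kN·m (hogging).

M_Y = 147.6 kN·m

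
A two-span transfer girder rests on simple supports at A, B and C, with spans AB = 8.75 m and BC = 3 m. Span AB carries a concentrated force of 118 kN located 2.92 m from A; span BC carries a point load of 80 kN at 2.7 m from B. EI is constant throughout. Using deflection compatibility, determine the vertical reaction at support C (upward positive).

Take M_B as the redundant. Released structure: two simple spans AB and BC with a hinge at B.
Rotations at B on the released spans (each span's end-slope, ×1/EI):
  span AB: point load 118 at a = 2.92: Pab(L + a)/(6LEI) = 446.5/EI
  span BC: point load 80 at a = 2.7: Pab(L + b)/(6LEI) = 11.88/EI
  relative rotation θ_0 = (446.5 + 11.88)/EI = 458.4/EI
A unit hogging moment at B produces rotation L₁/(3EI) + L₂/(3EI) = 3.917/EI.
Slope continuity at B: θ_0 = M_B·3.917/EI, so M_B = 458.4/3.917 = 117 kN·m (hogging).
Span BC, ΣM about C: R_B^{BC}·3 = 24 + 117, so R_B^{BC} = 47.01 kN and R_C = 80 − 47.01 = 32.99 kN.

R_C = 32.99 kN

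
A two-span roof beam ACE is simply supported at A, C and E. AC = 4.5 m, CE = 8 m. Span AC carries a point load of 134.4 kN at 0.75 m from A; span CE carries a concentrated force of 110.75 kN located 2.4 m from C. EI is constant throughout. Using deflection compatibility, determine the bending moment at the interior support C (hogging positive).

M_C = 118.9 kN·m

Release continuity at C by inserting a hinge; the redundant is the internal moment M_C. The primary structure is two simply-supported spans AC and CE.
Rotations at C on the released spans (each span's end-slope, ×1/EI):
  span AC: point load 134.4 at a = 0.75: Pab(L + a)/(6LEI) = 73.5/EI
  span CE: point load 110.75 at a = 2.4: Pab(L + b)/(6LEI) = 421.7/EI
  relative rotation θ_0 = (73.5 + 421.7)/EI = 495.2/EI
A unit hogging moment at C produces rotation L₁/(3EI) + L₂/(3EI) = 4.167/EI.
Slope continuity at C: θ_0 = M_C·4.167/EI, so M_C = 495.2/4.167 = 118.9 kN·m (hogging).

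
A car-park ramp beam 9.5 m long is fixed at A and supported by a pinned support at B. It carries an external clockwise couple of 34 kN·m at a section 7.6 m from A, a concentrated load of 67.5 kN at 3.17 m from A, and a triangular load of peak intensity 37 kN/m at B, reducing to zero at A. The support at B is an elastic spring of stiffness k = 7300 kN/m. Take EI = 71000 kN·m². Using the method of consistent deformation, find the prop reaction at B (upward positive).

Choose R_B as the redundant. The primary structure is the cantilever fixed at A.
Free-end deflection of the primary structure under the applied loading (downward +):
  clockwise couple 34 at a = 7.6: M₀a(2L − a)/(2EI) = 1473/EI
  point load 67.5 at a = 3.17: Pa²(3L − a)/(6EI) = 2864/EI
  triangular load, peak 37 at the free end: 11w₀L⁴/(120EI) = 27625/EI
  δ_0 = 31962/EI
Flexibility coefficient — unit upward force at B: δ_{BB} = L³/(3EI) = 285.8/EI.
With EI = 71000 kN·m²: δ_0 = 0.45017 m and δ_{BB} = 0.004025 m/kN.
Compatibility — the spring shortens by R_B/k under the reaction it provides: δ_0 − R_B·δ_{BB} = R_B/k. With 1/k = 0.000137 m/kN, R_B = δ_0 / (δ_{BB} + 1/k) = 0.45017 / (0.004025 + 0.000137) = 108.2 kN.

R_B = 108.2 kN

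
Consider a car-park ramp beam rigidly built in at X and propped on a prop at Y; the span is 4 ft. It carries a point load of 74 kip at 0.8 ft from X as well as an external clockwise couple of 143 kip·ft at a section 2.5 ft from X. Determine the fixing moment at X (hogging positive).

M_X = 1.288 kip·ft

Release the roller at Y. Primary structure: cantilever fixed at X.
Primary-structure tip deflection at Y by superposition:
  point load 74 at a = 0.8: Pa²(3L − a)/(6EI) = 88.41/EI
  clockwise couple 143 at a = 2.5: M₀a(2L − a)/(2EI) = 983.1/EI
  δ_0 = 1072/EI
Tip deflection under a unit load at Y: L³/(3EI) = 21.33/EI.
Compatibility at Y: δ_0 − R_Y·δ_{YY} = 0, so R_Y = 1072/21.33 = 50.23 kip.
Moment equilibrium about X: M_X = Σ(load moments about X) − R_Y·L = 202.2 − 50.23×4 = 1.288 kip·ft.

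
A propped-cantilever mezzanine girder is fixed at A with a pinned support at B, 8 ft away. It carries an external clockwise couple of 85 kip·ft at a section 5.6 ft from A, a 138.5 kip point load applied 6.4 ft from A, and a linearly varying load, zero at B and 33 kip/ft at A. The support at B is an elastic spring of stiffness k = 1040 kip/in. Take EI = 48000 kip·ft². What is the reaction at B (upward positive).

R_B = 135.4 kip

Remove the prop at B; the released (primary) structure is a cantilever built in at A.
Primary-structure tip deflection at B by superposition:
  clockwise couple 85 at a = 5.6: M₀a(2L − a)/(2EI) = 2475/EI
  point load 138.5 at a = 6.4: Pa²(3L − a)/(6EI) = 16641/EI
  triangular load, peak 33 at the fixed end: w₀L⁴/(30EI) = 4506/EI
  δ_0 = 23621/EI
Flexibility coefficient — unit upward force at B: δ_{BB} = L³/(3EI) = 170.7/EI.
With EI = 48000 kip·ft²: δ_0 = 0.49211 ft and δ_{BB} = 0.003556 ft/kip.
Compatibility — the spring shortens by R_B/k under the reaction it provides: δ_0 − R_B·δ_{BB} = R_B/k. With 1/k = 1/(1040×12) ft/kip = 0.00008 ft/kip, R_B = δ_0 / (δ_{BB} + 1/k) = 0.49211 / (0.003556 + 0.00008) = 135.4 kip.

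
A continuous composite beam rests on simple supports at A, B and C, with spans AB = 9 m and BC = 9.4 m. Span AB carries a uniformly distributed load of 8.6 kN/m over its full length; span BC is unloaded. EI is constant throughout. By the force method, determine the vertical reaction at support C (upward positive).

R_C = -4.531 kN

Take M_B as the redundant. Released structure: two simple spans AB and BC with a hinge at B.
Discontinuity in slope at B on the released structure — sum the simple-span end rotations:
  span AB: UDL 8.6: wL³/(24EI) = 261.2/EI
  relative rotation θ_0 = (261.2 + 0)/EI = 261.2/EI
A unit hogging moment at B produces rotation L₁/(3EI) + L₂/(3EI) = 6.133/EI.
Slope continuity at B: θ_0 = M_B·6.133/EI, so M_B = 261.2/6.133 = 42.59 kN·m (hogging).
Span BC, ΣM about C: R_B^{BC}·9.4 = 0 + 42.59, so R_B^{BC} = 4.531 kN and R_C = 0 − 4.531 = -4.531 kN.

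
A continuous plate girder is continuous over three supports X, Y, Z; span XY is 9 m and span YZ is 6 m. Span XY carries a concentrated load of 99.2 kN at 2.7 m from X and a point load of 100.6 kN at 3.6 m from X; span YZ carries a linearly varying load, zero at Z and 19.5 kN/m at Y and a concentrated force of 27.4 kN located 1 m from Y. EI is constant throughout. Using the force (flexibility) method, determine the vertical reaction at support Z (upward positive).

Take M_Y as the redundant. Released structure: two simple spans XY and YZ with a hinge at Y.
End slopes at the hinge Y, treating each span as simply supported:
  span XY: point load 99.2 at a = 2.7: Pab(L + a)/(6LEI) = 365.6/EI
  span XY: point load 100.6 at a = 3.6: Pab(L + a)/(6LEI) = 456.3/EI
  span YZ: triangular load, peak 19.5: w₀L³/(45EI) = 93.6/EI
  span YZ: point load 27.4 at a = 1: Pab(L + b)/(6LEI) = 41.86/EI
  relative rotation θ_0 = (821.9 + 135.5)/EI = 957.4/EI
A unit hogging moment at Y produces rotation L₁/(3EI) + L₂/(3EI) = 5/EI.
Slope continuity at Y: θ_0 = M_Y·5/EI, so M_Y = 957.4/5 = 191.5 kN·m (hogging).
Span YZ, ΣM about Z: R_Y^{YZ}·6 = 371 + 191.5, so R_Y^{YZ} = 93.75 kN and R_Z = 85.9 − 93.75 = -7.846 kN.

R_Z = -7.846 kN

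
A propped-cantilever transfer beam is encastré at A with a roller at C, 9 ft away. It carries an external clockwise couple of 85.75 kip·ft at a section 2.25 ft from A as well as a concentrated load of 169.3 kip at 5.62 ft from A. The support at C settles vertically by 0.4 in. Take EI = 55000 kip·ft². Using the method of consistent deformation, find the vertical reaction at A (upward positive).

Take the reaction at C as the redundant and release it; the primary structure is a cantilever fixed at A.
Free-end deflection of the primary structure under the applied loading (downward +):
  clockwise couple 85.75 at a = 2.25: M₀a(2L − a)/(2EI) = 1519/EI
  point load 169.3 at a = 5.62: Pa²(3L − a)/(6EI) = 19054/EI
  δ_0 = 20573/EI
Flexibility coefficient — unit upward force at C: δ_{CC} = L³/(3EI) = 243/EI.
With EI = 55000 kip·ft²: δ_0 = 0.37406 ft and δ_{CC} = 0.004418 ft/kip.
Compatibility — the beam at C must follow the support down by 0.03333 ft: δ_0 − R_C·δ_{CC} = 0.03333, so R_C = (0.37406 − 0.03333)/0.004418 = 77.12 kip.
Vertical equilibrium: R_A = ΣP − R_C = 169.3 − 77.12 = 92.18 kip.

R_A = 92.18 kip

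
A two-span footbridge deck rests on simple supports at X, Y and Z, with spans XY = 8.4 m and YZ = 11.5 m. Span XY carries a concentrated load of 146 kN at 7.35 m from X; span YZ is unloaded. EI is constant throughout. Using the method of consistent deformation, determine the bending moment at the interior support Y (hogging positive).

Release continuity at Y by inserting a hinge; the redundant is the internal moment M_Y. The primary structure is two simply-supported spans XY and YZ.
Discontinuity in slope at Y on the released structure — sum the simple-span end rotations:
  span XY: point load 146 at a = 7.35: Pab(L + a)/(6LEI) = 352.1/EI
  relative rotation θ_0 = (352.1 + 0)/EI = 352.1/EI
A unit hogging moment at Y produces rotation L₁/(3EI) + L₂/(3EI) = 6.633/EI.
Compatibility: M_Y·(L₁+L₂)/(3EI) = θ_0, giving M_Y = 53.08 kN·m (hogging).

M_Y = 53.08 kN·m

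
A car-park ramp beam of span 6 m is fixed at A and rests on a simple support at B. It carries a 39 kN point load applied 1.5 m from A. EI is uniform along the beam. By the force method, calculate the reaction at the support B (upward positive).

R_B = 3.352 kN

Release the roller at B. Primary structure: cantilever fixed at A.
Downward deflection at the released point B due to the loads:
  point load 39 at a = 1.5: Pa²(3L − a)/(6EI) = 241.3/EI
Flexibility coefficient — unit upward force at B: δ_{BB} = L³/(3EI) = 72/EI.
The prop prevents deflection at B: R_B = δ_0/δ_{BB} = 241.3/72 = 3.352 kN.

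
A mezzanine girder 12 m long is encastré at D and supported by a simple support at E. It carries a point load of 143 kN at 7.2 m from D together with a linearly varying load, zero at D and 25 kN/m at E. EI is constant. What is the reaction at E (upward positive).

R_E = 144.3 kN

Choose R_E as the redundant. The primary structure is the cantilever fixed at D.
Primary-structure tip deflection at E by superposition:
  point load 143 at a = 7.2: Pa²(3L − a)/(6EI) = 35583/EI
  triangular load, peak 25 at the free end: 11w₀L⁴/(120EI) = 47520/EI
  δ_0 = 83103/EI
Flexibility coefficient — unit upward force at E: δ_{EE} = L³/(3EI) = 576/EI.
The prop prevents deflection at E: R_E = δ_0/δ_{EE} = 83103/576 = 144.3 kN.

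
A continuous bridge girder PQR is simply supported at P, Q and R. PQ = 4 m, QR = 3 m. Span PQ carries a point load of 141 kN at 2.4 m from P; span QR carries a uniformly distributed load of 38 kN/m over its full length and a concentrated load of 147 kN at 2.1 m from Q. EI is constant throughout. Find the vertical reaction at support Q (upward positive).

Insert a hinge at Q; M_Q is the redundant, and each span becomes simply supported.
Discontinuity in slope at Q on the released structure — sum the simple-span end rotations:
  span PQ: point load 141 at a = 2.4: Pab(L + a)/(6LEI) = 144.4/EI
  span QR: UDL 38: wL³/(24EI) = 42.75/EI
  span QR: point load 147 at a = 2.1: Pab(L + b)/(6LEI) = 60.2/EI
  relative rotation θ_0 = (144.4 + 102.9)/EI = 247.3/EI
A unit hogging moment at Q produces rotation L₁/(3EI) + L₂/(3EI) = 2.333/EI.
Compatibility: M_Q·(L₁+L₂)/(3EI) = θ_0, giving M_Q = 106 kN·m (hogging).
Span PQ, ΣM about P with M_Q applied at Q: R_Q^{PQ}·4 = 338.4 + 106, so R_Q^{PQ} = 111.1 kN and R_P = 141 − 111.1 = 29.9 kN.
Span QR, ΣM about R: R_Q^{QR}·3 = 303.3 + 106, so R_Q^{QR} = 136.4 kN and R_R = 261 − 136.4 = 124.6 kN.
R_Q = 111.1 + 136.4 = 247.5 kN.

R_Q = 247.5 kN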